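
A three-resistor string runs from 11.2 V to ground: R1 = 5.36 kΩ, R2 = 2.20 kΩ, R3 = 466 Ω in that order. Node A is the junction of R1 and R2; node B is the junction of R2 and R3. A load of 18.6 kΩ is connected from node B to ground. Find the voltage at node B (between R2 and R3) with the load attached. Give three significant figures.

V ≈ 0.635 V

At node B, R3 is in parallel with the load: R3‖R_L = 454.6 Ω.
Below node A the resistance is R2 + (R3‖R_L) = 2655 Ω, so V_A = 11.2 × 2655/8015 = 3.710 V.
Then V_B = V_A × (R3‖R_L)/(R2 + R3‖R_L) = 3.710 × 454.6/2655 = 0.635 V.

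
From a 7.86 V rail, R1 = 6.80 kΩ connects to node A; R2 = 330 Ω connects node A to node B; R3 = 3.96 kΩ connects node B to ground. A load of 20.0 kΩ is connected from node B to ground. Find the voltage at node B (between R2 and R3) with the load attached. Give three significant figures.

V ≈ 2.49 V

At node B, R3 is in parallel with the load: R3‖R_L = 3306 Ω.
Below node A the resistance is R2 + (R3‖R_L) = 3636 Ω, so V_A = 7.86 × 3636/10440 = 2.738 V.
Then V_B = V_A × (R3‖R_L)/(R2 + R3‖R_L) = 2.738 × 3306/3636 = 2.49 V.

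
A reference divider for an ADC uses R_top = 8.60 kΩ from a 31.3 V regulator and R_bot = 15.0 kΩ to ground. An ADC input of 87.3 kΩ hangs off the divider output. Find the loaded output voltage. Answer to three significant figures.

The load sits in parallel with R_bot: R_bot‖R_L = (15.0 × 87.3) / (15.0 + 87.3) = 12.80 kΩ.
V_out = 31.3 × 12.80 / (8.60 + 12.80) = 31.3 × 12.80/21.40 = 18.7 V.

V_out ≈ 18.7 V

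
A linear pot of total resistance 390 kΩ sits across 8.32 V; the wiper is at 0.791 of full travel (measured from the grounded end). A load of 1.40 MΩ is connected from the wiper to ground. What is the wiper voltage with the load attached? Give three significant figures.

V ≈ 6.29 V

The wiper splits the pot into (1−α)R = 81.51 kΩ above and αR = 308.5 kΩ below.
Lower section ‖ load = 252.8 kΩ.
V_wiper = 8.32 × 252.8/(81.51 + 252.8) = 6.29 V.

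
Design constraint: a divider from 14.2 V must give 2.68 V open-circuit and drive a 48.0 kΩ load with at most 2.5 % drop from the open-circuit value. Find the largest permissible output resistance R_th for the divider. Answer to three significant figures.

Loading drop = R_th/(R_th + R_L) ≤ 0.0250, so R_th ≤ R_L · ε/(1−ε) = 48.0 kΩ × 0.0250/0.9750 = 1.23 kΩ.

R_th ≤ 1.23 kΩ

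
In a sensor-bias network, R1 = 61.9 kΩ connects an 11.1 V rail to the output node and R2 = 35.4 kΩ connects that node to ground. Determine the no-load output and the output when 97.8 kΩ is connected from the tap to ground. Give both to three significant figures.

Unloaded: 4.04 V; loaded: 3.28 V

Open-circuit: V = 11.1 × 35.4/(61.9 + 35.4) = 4.04 V.
With the load, R2 becomes R2‖R_L = 25.99 kΩ, so V = 11.1 × 25.99/87.89 = 3.28 V.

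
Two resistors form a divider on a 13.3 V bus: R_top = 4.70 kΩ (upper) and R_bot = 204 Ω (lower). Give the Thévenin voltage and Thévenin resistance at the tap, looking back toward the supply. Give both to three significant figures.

V_th is the open-circuit tap voltage: 13.3 × 204/(4700 + 204) = 0.553 V.
With the supply zeroed, R_top and R_bot appear in parallel from the tap: R_th = R_top‖R_bot = (4700 × 204)/4904 = 196 Ω.

V_th = 0.553 V, R_th = 196 Ω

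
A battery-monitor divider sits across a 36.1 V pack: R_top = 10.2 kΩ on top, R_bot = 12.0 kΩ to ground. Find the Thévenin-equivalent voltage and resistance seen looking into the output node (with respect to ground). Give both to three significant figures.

V_th is the open-circuit tap voltage: 36.1 × 12.0/(10.2 + 12.0) = 19.5 V.
With the supply zeroed, R_top and R_bot appear in parallel from the tap: R_th = R_top‖R_bot = (10.2 × 12.0)/22.20 = 5.51 kΩ.

V_th = 19.5 V, R_th = 5.51 kΩ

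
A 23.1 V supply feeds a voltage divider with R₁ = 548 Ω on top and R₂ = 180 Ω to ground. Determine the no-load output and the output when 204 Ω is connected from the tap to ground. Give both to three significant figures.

Unloaded: 5.71 V; loaded: 3.43 V

Open-circuit: V = 23.1 × 180/(548 + 180) = 5.71 V.
With the load, R₂ becomes R₂‖R_L = 95.62 Ω, so V = 23.1 × 95.62/643.6 = 3.43 V.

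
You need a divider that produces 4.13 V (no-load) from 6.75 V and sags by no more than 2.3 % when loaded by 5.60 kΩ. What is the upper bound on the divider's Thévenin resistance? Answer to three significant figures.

Loading drop = R_th/(R_th + R_L) ≤ 0.0230, so R_th ≤ R_L · ε/(1−ε) = 5.60 kΩ × 0.0230/0.9770 = 132 Ω.
(Any R1, R2 with R2/(R1+R2) = 0.612 and R1‖R2 ≤ 132 Ω will meet the spec.)

R_th ≤ 132 Ω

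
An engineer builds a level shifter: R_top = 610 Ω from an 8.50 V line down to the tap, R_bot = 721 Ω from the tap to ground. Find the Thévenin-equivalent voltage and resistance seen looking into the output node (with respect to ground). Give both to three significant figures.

V_th is the open-circuit tap voltage: 8.50 × 721/(610 + 721) = 4.60 V.
With the supply zeroed, R_top and R_bot appear in parallel from the tap: R_th = R_top‖R_bot = (610 × 721)/1331 = 330 Ω.

V_th = 4.60 V, R_th = 330 Ω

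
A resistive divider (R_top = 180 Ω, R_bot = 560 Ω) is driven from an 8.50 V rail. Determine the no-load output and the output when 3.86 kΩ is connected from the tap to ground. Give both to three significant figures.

Unloaded: 6.43 V; loaded: 6.21 V

Open-circuit: V = 8.50 × 560/(180 + 560) = 6.43 V.
With the load, R_bot becomes R_bot‖R_L = 489.0 Ω, so V = 8.50 × 489.0/669.0 = 6.21 V.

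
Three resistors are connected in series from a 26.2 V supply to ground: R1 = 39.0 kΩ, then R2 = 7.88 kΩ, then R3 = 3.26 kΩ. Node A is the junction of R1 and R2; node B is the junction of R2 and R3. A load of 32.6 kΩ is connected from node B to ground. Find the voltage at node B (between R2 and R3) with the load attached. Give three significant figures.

V ≈ 1.56 V

At node B, R3 is in parallel with the load: R3‖R_L = 2.964 kΩ.
Below node A the resistance is R2 + (R3‖R_L) = 10.84 kΩ, so V_A = 26.2 × 10.84/49.84 = 5.700 V.
Then V_B = V_A × (R3‖R_L)/(R2 + R3‖R_L) = 5.700 × 2.964/10.84 = 1.56 V.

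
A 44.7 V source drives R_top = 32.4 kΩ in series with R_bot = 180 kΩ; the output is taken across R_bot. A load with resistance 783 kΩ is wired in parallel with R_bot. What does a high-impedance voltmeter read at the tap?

The load sits in parallel with R_bot: R_bot‖R_L = (180 × 783) / (180 + 783) = 146.4 kΩ.
V_out = 44.7 × 146.4 / (32.4 + 146.4) = 44.7 × 146.4/178.8 = 36.6 V.
(Unloaded it would have been 37.9 V.)

V_out ≈ 36.6 V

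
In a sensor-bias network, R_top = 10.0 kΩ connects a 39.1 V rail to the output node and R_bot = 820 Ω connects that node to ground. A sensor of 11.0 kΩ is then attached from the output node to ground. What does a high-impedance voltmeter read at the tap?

The load sits in parallel with R_bot: R_bot‖R_L = (820 × 11000) / (820 + 11000) = 763.1 Ω.
V_out = 39.1 × 763.1 / (10000 + 763.1) = 39.1 × 763.1/10760 = 2.77 V.

V_out ≈ 2.77 V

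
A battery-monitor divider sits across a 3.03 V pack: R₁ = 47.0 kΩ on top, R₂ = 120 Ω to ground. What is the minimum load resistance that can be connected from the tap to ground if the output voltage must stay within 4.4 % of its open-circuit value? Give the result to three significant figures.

Output resistance R_th = R₁‖R₂ = (47000 × 120)/47120 = 119.7 Ω.
The fractional drop is R_th/(R_th + R_L); requiring this ≤ 0.0440 gives R_L ≥ R_th(1/0.0440 − 1) = 119.7 × 21.73 = 2.60 kΩ.

R_L(min) ≈ 2.60 kΩ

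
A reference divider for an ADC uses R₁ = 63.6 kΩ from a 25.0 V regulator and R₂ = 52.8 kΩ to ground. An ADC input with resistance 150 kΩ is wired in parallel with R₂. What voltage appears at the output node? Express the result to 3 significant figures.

The load sits in parallel with R₂: R₂‖R_L = (52.8 × 150) / (52.8 + 150) = 39.05 kΩ.
V_out = 25.0 × 39.05 / (63.6 + 39.05) = 25.0 × 39.05/102.7 = 9.51 V.

V_out ≈ 9.51 V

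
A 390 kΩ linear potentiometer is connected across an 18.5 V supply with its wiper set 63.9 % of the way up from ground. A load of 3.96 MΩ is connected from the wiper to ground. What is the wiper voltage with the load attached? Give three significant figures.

The wiper splits the pot into (1−α)R = 140.8 kΩ above and αR = 249.2 kΩ below.
Lower section ‖ load = 234.5 kΩ.
V_wiper = 18.5 × 234.5/(140.8 + 234.5) = 11.6 V.

V ≈ 11.6 V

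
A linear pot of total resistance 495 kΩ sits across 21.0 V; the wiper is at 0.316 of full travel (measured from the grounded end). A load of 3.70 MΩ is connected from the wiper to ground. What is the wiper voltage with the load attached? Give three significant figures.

V ≈ 6.45 V

The wiper splits the pot into (1−α)R = 338.6 kΩ above and αR = 156.4 kΩ below.
Lower section ‖ load = 150.1 kΩ.
V_wiper = 21.0 × 150.1/(338.6 + 150.1) = 6.45 V.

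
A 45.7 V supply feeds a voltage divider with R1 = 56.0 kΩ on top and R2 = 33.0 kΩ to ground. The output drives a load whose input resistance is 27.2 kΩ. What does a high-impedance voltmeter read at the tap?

V_out ≈ 9.61 V

The load sits in parallel with R2: R2‖R_L = (33.0 × 27.2) / (33.0 + 27.2) = 14.91 kΩ.
V_out = 45.7 × 14.91 / (56.0 + 14.91) = 45.7 × 14.91/70.91 = 9.61 V.
(Unloaded it would have been 16.9 V.)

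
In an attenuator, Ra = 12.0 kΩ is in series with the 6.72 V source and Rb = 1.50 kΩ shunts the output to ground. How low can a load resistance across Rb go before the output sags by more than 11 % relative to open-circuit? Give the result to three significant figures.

Output resistance R_th = Ra‖Rb = (12.0 × 1.50)/13.50 = 1.333 kΩ.
The fractional drop is R_th/(R_th + R_L); requiring this ≤ 0.110 gives R_L ≥ R_th(1/0.110 − 1) = 1.333 × 8.091 = 10.8 kΩ.

R_L(min) ≈ 10.8 kΩ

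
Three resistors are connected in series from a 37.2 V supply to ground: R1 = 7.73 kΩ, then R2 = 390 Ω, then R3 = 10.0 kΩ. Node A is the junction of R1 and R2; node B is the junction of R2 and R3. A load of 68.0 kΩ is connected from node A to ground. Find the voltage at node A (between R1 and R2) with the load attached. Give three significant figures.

V ≈ 20.0 V

Below node A the series string R2+R3 = 10390 Ω sits in parallel with the 68000 Ω load: 9013 Ω.
V_A = 37.2 × 9013/(7730 + 9013) = 20.0 V.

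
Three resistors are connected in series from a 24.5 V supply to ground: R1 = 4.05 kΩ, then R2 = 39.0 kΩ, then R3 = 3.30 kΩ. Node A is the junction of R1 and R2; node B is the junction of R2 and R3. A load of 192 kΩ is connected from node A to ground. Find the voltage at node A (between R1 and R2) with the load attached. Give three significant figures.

Below node A the series string R2+R3 = 42.30 kΩ sits in parallel with the 192 kΩ load: 34.66 kΩ.
V_A = 24.5 × 34.66/(4.05 + 34.66) = 21.9 V.

V ≈ 21.9 V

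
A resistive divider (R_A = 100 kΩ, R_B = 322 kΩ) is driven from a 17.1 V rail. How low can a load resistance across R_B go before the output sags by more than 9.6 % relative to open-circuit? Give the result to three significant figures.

R_L(min) ≈ 719 kΩ

Output resistance R_th = R_A‖R_B = (100 × 322)/422.0 = 76.30 kΩ.
The fractional drop is R_th/(R_th + R_L); requiring this ≤ 0.0960 gives R_L ≥ R_th(1/0.0960 − 1) = 76.30 × 9.417 = 719 kΩ.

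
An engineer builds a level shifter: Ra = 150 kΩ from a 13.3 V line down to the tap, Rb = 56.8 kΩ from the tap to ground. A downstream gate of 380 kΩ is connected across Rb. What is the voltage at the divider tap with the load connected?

V_out ≈ 3.30 V

The load sits in parallel with Rb: Rb‖R_L = (56.8 × 380) / (56.8 + 380) = 49.41 kΩ.
V_out = 13.3 × 49.41 / (150 + 49.41) = 13.3 × 49.41/199.4 = 3.30 V.
(Unloaded it would have been 3.65 V.)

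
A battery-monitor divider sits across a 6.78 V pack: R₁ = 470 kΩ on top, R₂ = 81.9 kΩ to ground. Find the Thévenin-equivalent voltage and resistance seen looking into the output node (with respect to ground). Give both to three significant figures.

V_th is the open-circuit tap voltage: 6.78 × 81.9/(470 + 81.9) = 1.01 V.
With the supply zeroed, R₁ and R₂ appear in parallel from the tap: R_th = R₁‖R₂ = (470 × 81.9)/551.9 = 69.7 kΩ.

V_th = 1.01 V, R_th = 69.7 kΩ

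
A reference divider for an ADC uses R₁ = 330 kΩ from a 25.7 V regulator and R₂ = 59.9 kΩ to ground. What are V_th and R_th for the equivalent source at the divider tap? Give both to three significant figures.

V_th is the open-circuit tap voltage: 25.7 × 59.9/(330 + 59.9) = 3.95 V.
With the supply zeroed, R₁ and R₂ appear in parallel from the tap: R_th = R₁‖R₂ = (330 × 59.9)/389.9 = 50.7 kΩ.

V_th = 3.95 V, R_th = 50.7 kΩ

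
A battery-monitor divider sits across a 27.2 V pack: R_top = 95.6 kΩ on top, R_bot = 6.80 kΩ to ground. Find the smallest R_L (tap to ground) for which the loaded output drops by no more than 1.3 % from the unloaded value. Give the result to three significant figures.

R_L(min) ≈ 482 kΩ

Output resistance R_th = R_top‖R_bot = (95.6 × 6.80)/102.4 = 6.348 kΩ.
The fractional drop is R_th/(R_th + R_L); requiring this ≤ 0.0130 gives R_L ≥ R_th(1/0.0130 − 1) = 6.348 × 75.92 = 482 kΩ.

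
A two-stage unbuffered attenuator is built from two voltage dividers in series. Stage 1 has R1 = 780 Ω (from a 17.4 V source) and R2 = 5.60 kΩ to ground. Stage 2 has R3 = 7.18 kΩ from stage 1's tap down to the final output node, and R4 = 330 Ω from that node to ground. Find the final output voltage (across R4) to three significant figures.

Stage 2 presents R3+R4 = 7510 Ω as a load on stage 1's tap.
Stage 1's lower leg becomes R2‖(R3+R4) = 3208 Ω, so V_mid = 17.4 × 3208/3988 = 14.00 V.
Stage 2 is itself unloaded: V_out = V_mid × R4/(R3+R4) = 14.00 × 330/7510 = 0.615 V.

V_out ≈ 0.615 V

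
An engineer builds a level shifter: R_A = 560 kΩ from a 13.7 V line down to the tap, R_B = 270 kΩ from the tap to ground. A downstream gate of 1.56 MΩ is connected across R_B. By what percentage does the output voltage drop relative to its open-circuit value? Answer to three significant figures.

10.5 %

Unloaded V = 13.7 × 270/830.0 = 4.4566 V.
Loaded: R_B‖R_L = 230.2 kΩ, giving V = 13.7 × 230.2/790.2 = 3.9906 V.
Drop = (4.4566 − 3.9906) / 4.4566 = 10.5 %.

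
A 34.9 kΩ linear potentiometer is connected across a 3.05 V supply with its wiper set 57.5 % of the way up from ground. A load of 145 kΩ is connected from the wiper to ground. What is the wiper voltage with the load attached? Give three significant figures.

V ≈ 1.66 V

The wiper splits the pot into (1−α)R = 14.83 kΩ above and αR = 20.07 kΩ below.
Lower section ‖ load = 17.63 kΩ.
V_wiper = 3.05 × 17.63/(14.83 + 17.63) = 1.66 V.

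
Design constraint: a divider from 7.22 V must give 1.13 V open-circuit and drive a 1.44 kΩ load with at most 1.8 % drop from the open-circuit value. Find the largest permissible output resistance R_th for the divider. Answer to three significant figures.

R_th ≤ 26.4 Ω

Loading drop = R_th/(R_th + R_L) ≤ 0.0180, so R_th ≤ R_L · ε/(1−ε) = 1.44 kΩ × 0.0180/0.9820 = 26.4 Ω.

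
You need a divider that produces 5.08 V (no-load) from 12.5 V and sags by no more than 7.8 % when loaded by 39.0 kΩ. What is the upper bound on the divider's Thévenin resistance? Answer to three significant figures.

R_th ≤ 3.30 kΩ

Loading drop = R_th/(R_th + R_L) ≤ 0.0780, so R_th ≤ R_L · ε/(1−ε) = 39.0 kΩ × 0.0780/0.9220 = 3.30 kΩ.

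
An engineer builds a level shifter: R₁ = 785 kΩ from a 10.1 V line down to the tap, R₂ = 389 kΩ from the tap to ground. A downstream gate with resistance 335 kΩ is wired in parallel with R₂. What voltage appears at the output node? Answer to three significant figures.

The load sits in parallel with R₂: R₂‖R_L = (389 × 335) / (389 + 335) = 180.0 kΩ.
V_out = 10.1 × 180.0 / (785 + 180.0) = 10.1 × 180.0/965.0 = 1.88 V.
(Unloaded it would have been 3.35 V.)

V_out ≈ 1.88 V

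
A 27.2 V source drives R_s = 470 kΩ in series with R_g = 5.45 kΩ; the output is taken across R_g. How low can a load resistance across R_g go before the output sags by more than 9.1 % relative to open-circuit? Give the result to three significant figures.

Output resistance R_th = R_s‖R_g = (470 × 5.45)/475.4 = 5.388 kΩ.
The fractional drop is R_th/(R_th + R_L); requiring this ≤ 0.0910 gives R_L ≥ R_th(1/0.0910 − 1) = 5.388 × 9.989 = 53.8 kΩ.

R_L(min) ≈ 53.8 kΩ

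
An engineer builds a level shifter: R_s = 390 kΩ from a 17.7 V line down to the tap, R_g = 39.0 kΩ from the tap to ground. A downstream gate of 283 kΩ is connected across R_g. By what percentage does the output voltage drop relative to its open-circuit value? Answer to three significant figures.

11.1 %

The divider's output (Thévenin) resistance is R_s‖R_g = 35.45 kΩ.
Fractional drop under load = R_th/(R_th + R_L) = 35.45 / (35.45 + 283) = 0.1113.
So the output falls by 11.1 %.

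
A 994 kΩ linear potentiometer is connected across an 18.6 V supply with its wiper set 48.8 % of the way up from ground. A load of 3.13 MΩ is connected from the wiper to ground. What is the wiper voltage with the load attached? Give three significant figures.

The wiper splits the pot into (1−α)R = 508.9 kΩ above and αR = 485.1 kΩ below.
Lower section ‖ load = 420.0 kΩ.
V_wiper = 18.6 × 420.0/(508.9 + 420.0) = 8.41 V.

V ≈ 8.41 V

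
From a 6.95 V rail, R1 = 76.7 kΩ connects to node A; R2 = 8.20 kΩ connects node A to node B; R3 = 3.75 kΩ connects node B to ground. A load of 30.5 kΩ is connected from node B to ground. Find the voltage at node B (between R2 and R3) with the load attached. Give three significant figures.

V ≈ 0.263 V

At node B, R3 is in parallel with the load: R3‖R_L = 3.339 kΩ.
Below node A the resistance is R2 + (R3‖R_L) = 11.54 kΩ, so V_A = 6.95 × 11.54/88.24 = 0.9089 V.
Then V_B = V_A × (R3‖R_L)/(R2 + R3‖R_L) = 0.9089 × 3.339/11.54 = 0.263 V.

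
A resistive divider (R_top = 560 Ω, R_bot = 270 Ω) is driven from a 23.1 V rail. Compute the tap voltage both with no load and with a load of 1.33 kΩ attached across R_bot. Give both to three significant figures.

Open-circuit: V = 23.1 × 270/(560 + 270) = 7.51 V.
With the load, R_bot becomes R_bot‖R_L = 224.4 Ω, so V = 23.1 × 224.4/784.4 = 6.61 V.

Unloaded: 7.51 V; loaded: 6.61 V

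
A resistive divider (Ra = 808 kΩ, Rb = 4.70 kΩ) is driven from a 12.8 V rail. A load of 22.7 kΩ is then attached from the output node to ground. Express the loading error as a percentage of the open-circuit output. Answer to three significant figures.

The divider's output (Thévenin) resistance is Ra‖Rb = 4.673 kΩ.
Fractional drop under load = R_th/(R_th + R_L) = 4.673 / (4.673 + 22.7) = 0.1707.
So the output falls by 17.1 %.

17.1 %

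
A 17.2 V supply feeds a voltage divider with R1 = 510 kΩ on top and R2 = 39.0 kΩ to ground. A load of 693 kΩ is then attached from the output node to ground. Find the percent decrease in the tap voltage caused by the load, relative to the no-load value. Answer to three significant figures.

4.97 %

The divider's output (Thévenin) resistance is R1‖R2 = 36.23 kΩ.
Fractional drop under load = R_th/(R_th + R_L) = 36.23 / (36.23 + 693) = 0.04968.
So the output falls by 4.97 %.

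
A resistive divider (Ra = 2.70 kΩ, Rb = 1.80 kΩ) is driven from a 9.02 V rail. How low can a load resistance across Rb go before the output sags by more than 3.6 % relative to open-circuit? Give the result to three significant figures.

R_L(min) ≈ 28.9 kΩ

Output resistance R_th = Ra‖Rb = (2.70 × 1.80)/4.500 = 1.080 kΩ.
The fractional drop is R_th/(R_th + R_L); requiring this ≤ 0.0360 gives R_L ≥ R_th(1/0.0360 − 1) = 1.080 × 26.78 = 28.9 kΩ.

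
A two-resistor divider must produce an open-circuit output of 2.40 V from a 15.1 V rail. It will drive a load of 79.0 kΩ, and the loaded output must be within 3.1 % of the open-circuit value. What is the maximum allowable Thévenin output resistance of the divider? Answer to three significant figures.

Loading drop = R_th/(R_th + R_L) ≤ 0.0310, so R_th ≤ R_L · ε/(1−ε) = 79.0 kΩ × 0.0310/0.9690 = 2.53 kΩ.

R_th ≤ 2.53 kΩ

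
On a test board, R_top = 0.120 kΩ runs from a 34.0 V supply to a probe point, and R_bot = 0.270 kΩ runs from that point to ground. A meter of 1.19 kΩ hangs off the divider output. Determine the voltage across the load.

V_out ≈ 22.0 V

The load sits in parallel with R_bot: R_bot‖R_L = (270 × 1190) / (270 + 1190) = 220.1 Ω.
V_out = 34.0 × 220.1 / (120 + 220.1) = 34.0 × 220.1/340.1 = 22.0 V.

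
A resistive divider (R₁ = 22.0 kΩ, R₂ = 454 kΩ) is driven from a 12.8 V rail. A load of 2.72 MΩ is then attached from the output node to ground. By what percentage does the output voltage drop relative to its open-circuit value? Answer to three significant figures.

0.766 %

The divider's output (Thévenin) resistance is R₁‖R₂ = 20.98 kΩ.
Fractional drop under load = R_th/(R_th + R_L) = 20.98 / (20.98 + 2720) = 0.007655.
So the output falls by 0.766 %.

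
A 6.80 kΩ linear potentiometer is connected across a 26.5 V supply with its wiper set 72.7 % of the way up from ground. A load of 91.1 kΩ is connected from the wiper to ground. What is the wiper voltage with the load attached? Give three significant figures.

V ≈ 19.0 V

The wiper splits the pot into (1−α)R = 1.856 kΩ above and αR = 4.944 kΩ below.
Lower section ‖ load = 4.689 kΩ.
V_wiper = 26.5 × 4.689/(1.856 + 4.689) = 19.0 V.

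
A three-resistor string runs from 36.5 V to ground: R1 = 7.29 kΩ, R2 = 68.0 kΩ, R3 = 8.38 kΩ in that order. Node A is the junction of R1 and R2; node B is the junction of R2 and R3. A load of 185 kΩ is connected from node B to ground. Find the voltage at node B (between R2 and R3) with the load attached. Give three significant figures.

At node B, R3 is in parallel with the load: R3‖R_L = 8.017 kΩ.
Below node A the resistance is R2 + (R3‖R_L) = 76.02 kΩ, so V_A = 36.5 × 76.02/83.31 = 33.31 V.
Then V_B = V_A × (R3‖R_L)/(R2 + R3‖R_L) = 33.31 × 8.017/76.02 = 3.51 V.

V ≈ 3.51 V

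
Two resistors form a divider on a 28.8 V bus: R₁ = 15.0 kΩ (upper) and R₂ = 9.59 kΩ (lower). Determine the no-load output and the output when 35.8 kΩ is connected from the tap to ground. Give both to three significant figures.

Unloaded: 11.2 V; loaded: 9.65 V

Open-circuit: V = 28.8 × 9.59/(15.0 + 9.59) = 11.2 V.
With the load, R₂ becomes R₂‖R_L = 7.564 kΩ, so V = 28.8 × 7.564/22.56 = 9.65 V.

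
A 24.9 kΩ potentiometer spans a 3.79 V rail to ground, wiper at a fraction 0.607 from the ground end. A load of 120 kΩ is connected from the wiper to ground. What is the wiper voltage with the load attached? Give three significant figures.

V ≈ 2.19 V

The wiper splits the pot into (1−α)R = 9.786 kΩ above and αR = 15.11 kΩ below.
Lower section ‖ load = 13.42 kΩ.
V_wiper = 3.79 × 13.42/(9.786 + 13.42) = 2.19 V.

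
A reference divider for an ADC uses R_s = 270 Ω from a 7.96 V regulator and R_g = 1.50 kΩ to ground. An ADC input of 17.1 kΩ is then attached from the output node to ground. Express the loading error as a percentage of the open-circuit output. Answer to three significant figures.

1.32 %

The divider's output (Thévenin) resistance is R_s‖R_g = 228.8 Ω.
Fractional drop under load = R_th/(R_th + R_L) = 228.8 / (228.8 + 17100) = 0.01320.
So the output falls by 1.32 %.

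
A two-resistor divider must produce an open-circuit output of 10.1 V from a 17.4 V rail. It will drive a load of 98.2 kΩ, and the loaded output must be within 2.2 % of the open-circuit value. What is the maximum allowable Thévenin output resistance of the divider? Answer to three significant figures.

Loading drop = R_th/(R_th + R_L) ≤ 0.0220, so R_th ≤ R_L · ε/(1−ε) = 98.2 kΩ × 0.0220/0.9780 = 2.21 kΩ.

R_th ≤ 2.21 kΩ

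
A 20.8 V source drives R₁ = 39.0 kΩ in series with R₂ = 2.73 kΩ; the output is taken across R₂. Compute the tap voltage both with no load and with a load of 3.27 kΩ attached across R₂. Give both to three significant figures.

Unloaded: 1.36 V; loaded: 0.764 V

Open-circuit: V = 20.8 × 2.73/(39.0 + 2.73) = 1.36 V.
With the load, R₂ becomes R₂‖R_L = 1.488 kΩ, so V = 20.8 × 1.488/40.49 = 0.764 V.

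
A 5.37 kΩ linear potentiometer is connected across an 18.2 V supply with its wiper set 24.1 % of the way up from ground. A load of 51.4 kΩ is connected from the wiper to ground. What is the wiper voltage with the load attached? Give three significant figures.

The wiper splits the pot into (1−α)R = 4.076 kΩ above and αR = 1.294 kΩ below.
Lower section ‖ load = 1.262 kΩ.
V_wiper = 18.2 × 1.262/(4.076 + 1.262) = 4.30 V.

V ≈ 4.30 V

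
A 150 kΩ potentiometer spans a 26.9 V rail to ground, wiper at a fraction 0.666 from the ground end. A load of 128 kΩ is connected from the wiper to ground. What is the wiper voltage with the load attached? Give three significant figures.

The wiper splits the pot into (1−α)R = 50.10 kΩ above and αR = 99.90 kΩ below.
Lower section ‖ load = 56.11 kΩ.
V_wiper = 26.9 × 56.11/(50.10 + 56.11) = 14.2 V.

V ≈ 14.2 V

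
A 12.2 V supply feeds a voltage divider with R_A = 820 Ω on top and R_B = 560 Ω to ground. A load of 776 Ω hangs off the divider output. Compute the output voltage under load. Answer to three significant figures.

The load sits in parallel with R_B: R_B‖R_L = (560 × 776) / (560 + 776) = 325.3 Ω.
V_out = 12.2 × 325.3 / (820 + 325.3) = 12.2 × 325.3/1145 = 3.46 V.
(Unloaded it would have been 4.95 V.)

V_out ≈ 3.46 V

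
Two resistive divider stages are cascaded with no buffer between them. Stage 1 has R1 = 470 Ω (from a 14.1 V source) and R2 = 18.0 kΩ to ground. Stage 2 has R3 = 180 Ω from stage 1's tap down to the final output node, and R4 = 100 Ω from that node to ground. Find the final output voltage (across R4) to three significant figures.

Stage 2 presents R3+R4 = 280.0 Ω as a load on stage 1's tap.
Stage 1's lower leg becomes R2‖(R3+R4) = 275.7 Ω, so V_mid = 14.1 × 275.7/745.7 = 5.213 V.
Stage 2 is itself unloaded: V_out = V_mid × R4/(R3+R4) = 5.213 × 100/280.0 = 1.86 V.

V_out ≈ 1.86 V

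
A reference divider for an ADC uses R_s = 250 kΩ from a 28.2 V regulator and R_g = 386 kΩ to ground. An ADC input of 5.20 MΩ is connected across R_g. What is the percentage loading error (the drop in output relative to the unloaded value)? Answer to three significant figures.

2.84 %

The divider's output (Thévenin) resistance is R_s‖R_g = 151.7 kΩ.
Fractional drop under load = R_th/(R_th + R_L) = 151.7 / (151.7 + 5200) = 0.02835.
So the output falls by 2.84 %.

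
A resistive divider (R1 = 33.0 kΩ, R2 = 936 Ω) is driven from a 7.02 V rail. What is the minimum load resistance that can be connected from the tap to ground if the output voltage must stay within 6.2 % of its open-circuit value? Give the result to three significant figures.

R_L(min) ≈ 13.8 kΩ

Output resistance R_th = R1‖R2 = (33000 × 936)/33940 = 910.2 Ω.
The fractional drop is R_th/(R_th + R_L); requiring this ≤ 0.0620 gives R_L ≥ R_th(1/0.0620 − 1) = 910.2 × 15.13 = 13.8 kΩ.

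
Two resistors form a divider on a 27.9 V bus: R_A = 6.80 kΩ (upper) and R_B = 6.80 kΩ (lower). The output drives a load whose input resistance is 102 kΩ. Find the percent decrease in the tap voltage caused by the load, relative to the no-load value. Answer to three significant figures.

3.23 %

The divider's output (Thévenin) resistance is R_A‖R_B = 3.400 kΩ.
Fractional drop under load = R_th/(R_th + R_L) = 3.400 / (3.400 + 102) = 0.03226.
So the output falls by 3.23 %.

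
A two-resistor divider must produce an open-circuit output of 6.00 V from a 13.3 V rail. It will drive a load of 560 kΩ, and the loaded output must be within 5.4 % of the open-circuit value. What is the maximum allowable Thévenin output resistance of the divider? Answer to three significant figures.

Loading drop = R_th/(R_th + R_L) ≤ 0.0540, so R_th ≤ R_L · ε/(1−ε) = 560 kΩ × 0.0540/0.9460 = 32.0 kΩ.

R_th ≤ 32.0 kΩ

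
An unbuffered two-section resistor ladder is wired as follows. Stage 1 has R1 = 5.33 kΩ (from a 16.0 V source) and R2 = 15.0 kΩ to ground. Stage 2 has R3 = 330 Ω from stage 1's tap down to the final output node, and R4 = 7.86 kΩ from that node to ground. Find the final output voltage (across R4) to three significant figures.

Stage 2 presents R3+R4 = 8190 Ω as a load on stage 1's tap.
Stage 1's lower leg becomes R2‖(R3+R4) = 5298 Ω, so V_mid = 16.0 × 5298/10630 = 7.976 V.
Stage 2 is itself unloaded: V_out = V_mid × R4/(R3+R4) = 7.976 × 7860/8190 = 7.65 V.

V_out ≈ 7.65 V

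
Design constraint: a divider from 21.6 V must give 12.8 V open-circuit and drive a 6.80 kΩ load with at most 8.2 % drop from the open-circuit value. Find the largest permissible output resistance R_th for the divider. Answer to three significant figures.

Loading drop = R_th/(R_th + R_L) ≤ 0.0820, so R_th ≤ R_L · ε/(1−ε) = 6.80 kΩ × 0.0820/0.9180 = 607 Ω.

R_th ≤ 607 Ω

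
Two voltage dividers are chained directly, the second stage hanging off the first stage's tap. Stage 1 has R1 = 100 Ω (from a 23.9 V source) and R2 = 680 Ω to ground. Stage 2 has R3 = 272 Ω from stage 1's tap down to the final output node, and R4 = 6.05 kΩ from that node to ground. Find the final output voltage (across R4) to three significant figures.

V_out ≈ 19.7 V

Stage 2 presents R3+R4 = 6322 Ω as a load on stage 1's tap.
Stage 1's lower leg becomes R2‖(R3+R4) = 614.0 Ω, so V_mid = 23.9 × 614.0/714.0 = 20.55 V.
Stage 2 is itself unloaded: V_out = V_mid × R4/(R3+R4) = 20.55 × 6050/6322 = 19.7 V.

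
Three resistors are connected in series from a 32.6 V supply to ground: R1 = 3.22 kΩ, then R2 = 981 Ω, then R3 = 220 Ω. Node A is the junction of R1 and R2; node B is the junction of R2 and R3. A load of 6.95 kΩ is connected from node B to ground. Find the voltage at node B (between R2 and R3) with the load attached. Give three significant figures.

V ≈ 1.57 V

At node B, R3 is in parallel with the load: R3‖R_L = 213.2 Ω.
Below node A the resistance is R2 + (R3‖R_L) = 1194 Ω, so V_A = 32.6 × 1194/4414 = 8.820 V.
Then V_B = V_A × (R3‖R_L)/(R2 + R3‖R_L) = 8.820 × 213.2/1194 = 1.57 V.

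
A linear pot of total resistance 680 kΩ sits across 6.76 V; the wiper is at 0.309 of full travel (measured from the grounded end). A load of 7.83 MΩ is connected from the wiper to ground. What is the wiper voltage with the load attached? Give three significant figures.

V ≈ 2.05 V

The wiper splits the pot into (1−α)R = 469.9 kΩ above and αR = 210.1 kΩ below.
Lower section ‖ load = 204.6 kΩ.
V_wiper = 6.76 × 204.6/(469.9 + 204.6) = 2.05 V.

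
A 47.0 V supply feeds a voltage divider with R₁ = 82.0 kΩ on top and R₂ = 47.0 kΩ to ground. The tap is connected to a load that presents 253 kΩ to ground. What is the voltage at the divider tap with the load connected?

V_out ≈ 15.3 V

The load sits in parallel with R₂: R₂‖R_L = (47.0 × 253) / (47.0 + 253) = 39.64 kΩ.
V_out = 47.0 × 39.64 / (82.0 + 39.64) = 47.0 × 39.64/121.6 = 15.3 V.
(Unloaded it would have been 17.1 V.)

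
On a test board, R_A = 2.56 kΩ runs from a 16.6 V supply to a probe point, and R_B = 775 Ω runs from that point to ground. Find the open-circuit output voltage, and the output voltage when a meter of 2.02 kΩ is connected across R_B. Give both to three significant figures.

Open-circuit: V = 16.6 × 775/(2560 + 775) = 3.86 V.
With the load, R_B becomes R_B‖R_L = 560.1 Ω, so V = 16.6 × 560.1/3120 = 2.98 V.

Unloaded: 3.86 V; loaded: 2.98 V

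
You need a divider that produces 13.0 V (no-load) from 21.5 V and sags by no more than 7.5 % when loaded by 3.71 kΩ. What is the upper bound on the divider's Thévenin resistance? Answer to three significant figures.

R_th ≤ 301 Ω

Loading drop = R_th/(R_th + R_L) ≤ 0.0750, so R_th ≤ R_L · ε/(1−ε) = 3.71 kΩ × 0.0750/0.9250 = 301 Ω.
(Any R1, R2 with R2/(R1+R2) = 0.605 and R1‖R2 ≤ 301 Ω will meet the spec.)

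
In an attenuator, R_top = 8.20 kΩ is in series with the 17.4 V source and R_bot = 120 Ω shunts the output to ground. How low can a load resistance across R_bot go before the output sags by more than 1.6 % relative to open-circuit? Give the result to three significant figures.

R_L(min) ≈ 7.27 kΩ

Output resistance R_th = R_top‖R_bot = (8200 × 120)/8320 = 118.3 Ω.
The fractional drop is R_th/(R_th + R_L); requiring this ≤ 0.0160 gives R_L ≥ R_th(1/0.0160 − 1) = 118.3 × 61.50 = 7.27 kΩ.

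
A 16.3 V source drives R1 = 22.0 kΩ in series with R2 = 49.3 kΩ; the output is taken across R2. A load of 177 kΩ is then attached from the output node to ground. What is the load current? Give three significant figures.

I_L ≈ 0.0586 mA

R2‖R_L = 38.56 kΩ; V_out = 16.3 × 38.56/60.56 = 10.38 V.
I_L = V_out / R_L = 10.38 / 177 kΩ = 0.0586 mA.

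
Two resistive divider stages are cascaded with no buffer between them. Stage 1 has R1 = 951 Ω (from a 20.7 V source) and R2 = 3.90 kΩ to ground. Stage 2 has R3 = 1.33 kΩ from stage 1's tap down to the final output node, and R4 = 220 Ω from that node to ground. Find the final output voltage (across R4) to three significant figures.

Stage 2 presents R3+R4 = 1550 Ω as a load on stage 1's tap.
Stage 1's lower leg becomes R2‖(R3+R4) = 1109 Ω, so V_mid = 20.7 × 1109/2060 = 11.14 V.
Stage 2 is itself unloaded: V_out = V_mid × R4/(R3+R4) = 11.14 × 220/1550 = 1.58 V.

V_out ≈ 1.58 V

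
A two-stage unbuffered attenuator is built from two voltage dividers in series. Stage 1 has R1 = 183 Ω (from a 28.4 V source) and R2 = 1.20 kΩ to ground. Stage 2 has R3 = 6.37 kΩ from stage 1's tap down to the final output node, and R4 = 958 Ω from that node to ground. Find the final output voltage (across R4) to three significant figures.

Stage 2 presents R3+R4 = 7328 Ω as a load on stage 1's tap.
Stage 1's lower leg becomes R2‖(R3+R4) = 1031 Ω, so V_mid = 28.4 × 1031/1214 = 24.12 V.
Stage 2 is itself unloaded: V_out = V_mid × R4/(R3+R4) = 24.12 × 958/7328 = 3.15 V.

V_out ≈ 3.15 V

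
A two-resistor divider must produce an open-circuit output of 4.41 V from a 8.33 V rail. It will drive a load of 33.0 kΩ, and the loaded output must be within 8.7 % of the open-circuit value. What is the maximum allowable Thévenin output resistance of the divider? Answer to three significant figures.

R_th ≤ 3.14 kΩ

Loading drop = R_th/(R_th + R_L) ≤ 0.0870, so R_th ≤ R_L · ε/(1−ε) = 33.0 kΩ × 0.0870/0.9130 = 3.14 kΩ.
(Any R1, R2 with R2/(R1+R2) = 0.529 and R1‖R2 ≤ 3.14 kΩ will meet the spec.)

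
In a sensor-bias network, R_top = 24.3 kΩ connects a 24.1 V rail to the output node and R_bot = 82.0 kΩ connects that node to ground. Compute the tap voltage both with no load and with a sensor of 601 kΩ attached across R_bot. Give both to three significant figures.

Open-circuit: V = 24.1 × 82.0/(24.3 + 82.0) = 18.6 V.
With the load, R_bot becomes R_bot‖R_L = 72.16 kΩ, so V = 24.1 × 72.16/96.46 = 18.0 V.

Unloaded: 18.6 V; loaded: 18.0 V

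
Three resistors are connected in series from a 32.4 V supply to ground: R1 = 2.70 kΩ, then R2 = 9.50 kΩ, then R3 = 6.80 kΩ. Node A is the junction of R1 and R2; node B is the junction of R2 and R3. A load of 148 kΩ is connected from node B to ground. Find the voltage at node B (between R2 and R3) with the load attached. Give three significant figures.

At node B, R3 is in parallel with the load: R3‖R_L = 6.501 kΩ.
Below node A the resistance is R2 + (R3‖R_L) = 16.00 kΩ, so V_A = 32.4 × 16.00/18.70 = 27.72 V.
Then V_B = V_A × (R3‖R_L)/(R2 + R3‖R_L) = 27.72 × 6.501/16.00 = 11.3 V.

V ≈ 11.3 V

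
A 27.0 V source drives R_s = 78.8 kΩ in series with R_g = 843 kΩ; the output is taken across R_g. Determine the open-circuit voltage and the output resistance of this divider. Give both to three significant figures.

V_th = 24.7 V, R_th = 72.1 kΩ

V_th is the open-circuit tap voltage: 27.0 × 843/(78.8 + 843) = 24.7 V.
With the supply zeroed, R_s and R_g appear in parallel from the tap: R_th = R_s‖R_g = (78.8 × 843)/921.8 = 72.1 kΩ.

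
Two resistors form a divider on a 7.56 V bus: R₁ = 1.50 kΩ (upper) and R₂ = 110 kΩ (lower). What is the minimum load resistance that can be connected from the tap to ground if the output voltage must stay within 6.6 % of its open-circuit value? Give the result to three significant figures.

R_L(min) ≈ 20.9 kΩ

Output resistance R_th = R₁‖R₂ = (1.50 × 110)/111.5 = 1.480 kΩ.
The fractional drop is R_th/(R_th + R_L); requiring this ≤ 0.0660 gives R_L ≥ R_th(1/0.0660 − 1) = 1.480 × 14.15 = 20.9 kΩ.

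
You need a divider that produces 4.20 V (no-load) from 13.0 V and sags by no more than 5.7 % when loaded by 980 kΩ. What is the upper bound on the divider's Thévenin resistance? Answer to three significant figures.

R_th ≤ 59.2 kΩ

Loading drop = R_th/(R_th + R_L) ≤ 0.0570, so R_th ≤ R_L · ε/(1−ε) = 980 kΩ × 0.0570/0.9430 = 59.2 kΩ.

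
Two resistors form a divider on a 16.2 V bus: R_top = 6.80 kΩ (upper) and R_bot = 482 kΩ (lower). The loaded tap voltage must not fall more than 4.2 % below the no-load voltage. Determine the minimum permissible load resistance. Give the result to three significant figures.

R_L(min) ≈ 153 kΩ

Output resistance R_th = R_top‖R_bot = (6.80 × 482)/488.8 = 6.705 kΩ.
The fractional drop is R_th/(R_th + R_L); requiring this ≤ 0.0420 gives R_L ≥ R_th(1/0.0420 − 1) = 6.705 × 22.81 = 153 kΩ.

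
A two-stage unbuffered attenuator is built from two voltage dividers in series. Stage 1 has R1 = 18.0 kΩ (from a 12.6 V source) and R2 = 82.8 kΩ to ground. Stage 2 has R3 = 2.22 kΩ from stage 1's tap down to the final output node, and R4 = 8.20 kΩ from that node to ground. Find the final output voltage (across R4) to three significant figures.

V_out ≈ 3.37 V

Stage 2 presents R3+R4 = 10.42 kΩ as a load on stage 1's tap.
Stage 1's lower leg becomes R2‖(R3+R4) = 9.255 kΩ, so V_mid = 12.6 × 9.255/27.26 = 4.279 V.
Stage 2 is itself unloaded: V_out = V_mid × R4/(R3+R4) = 4.279 × 8.20/10.42 = 3.37 V.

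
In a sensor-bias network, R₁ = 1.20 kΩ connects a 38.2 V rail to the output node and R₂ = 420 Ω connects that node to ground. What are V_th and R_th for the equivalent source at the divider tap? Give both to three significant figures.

V_th = 9.90 V, R_th = 311 Ω

V_th is the open-circuit tap voltage: 38.2 × 420/(1200 + 420) = 9.90 V.
With the supply zeroed, R₁ and R₂ appear in parallel from the tap: R_th = R₁‖R₂ = (1200 × 420)/1620 = 311 Ω.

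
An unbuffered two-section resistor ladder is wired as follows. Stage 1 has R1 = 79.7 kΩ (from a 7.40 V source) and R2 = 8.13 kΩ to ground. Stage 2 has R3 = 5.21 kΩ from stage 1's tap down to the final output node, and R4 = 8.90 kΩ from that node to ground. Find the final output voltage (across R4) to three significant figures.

V_out ≈ 0.284 V

Stage 2 presents R3+R4 = 14.11 kΩ as a load on stage 1's tap.
Stage 1's lower leg becomes R2‖(R3+R4) = 5.158 kΩ, so V_mid = 7.40 × 5.158/84.86 = 0.4498 V.
Stage 2 is itself unloaded: V_out = V_mid × R4/(R3+R4) = 0.4498 × 8.90/14.11 = 0.284 V.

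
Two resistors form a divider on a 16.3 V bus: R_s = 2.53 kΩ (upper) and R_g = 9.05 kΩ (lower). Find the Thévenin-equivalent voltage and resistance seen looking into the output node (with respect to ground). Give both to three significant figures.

V_th is the open-circuit tap voltage: 16.3 × 9.05/(2.53 + 9.05) = 12.7 V.
With the supply zeroed, R_s and R_g appear in parallel from the tap: R_th = R_s‖R_g = (2.53 × 9.05)/11.58 = 1.98 kΩ.

V_th = 12.7 V, R_th = 1.98 kΩ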